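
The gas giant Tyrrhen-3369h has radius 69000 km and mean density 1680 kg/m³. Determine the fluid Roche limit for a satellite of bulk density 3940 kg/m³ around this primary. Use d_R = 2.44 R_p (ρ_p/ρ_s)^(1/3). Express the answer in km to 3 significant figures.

1.27 × 10⁵ km

d_R = 2.44 × 69000 km × (1680/3940)^(1/3)
    = 1.27 × 10⁵ km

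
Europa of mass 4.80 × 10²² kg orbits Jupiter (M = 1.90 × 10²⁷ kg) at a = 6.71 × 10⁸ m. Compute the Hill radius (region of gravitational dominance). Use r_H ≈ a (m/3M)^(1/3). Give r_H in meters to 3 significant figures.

1.37 × 10⁷ m

r_H ≈ a (m/3M)^(1/3)
    = (6.71 × 10⁸) × (4.80 × 10²² / (3 × 1.90 × 10²⁷))^(1/3)
    = 1.37 × 10⁷ m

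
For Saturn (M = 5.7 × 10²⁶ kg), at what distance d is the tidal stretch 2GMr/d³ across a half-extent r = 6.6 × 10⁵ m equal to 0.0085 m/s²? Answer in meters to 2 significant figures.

1.8 × 10⁸ m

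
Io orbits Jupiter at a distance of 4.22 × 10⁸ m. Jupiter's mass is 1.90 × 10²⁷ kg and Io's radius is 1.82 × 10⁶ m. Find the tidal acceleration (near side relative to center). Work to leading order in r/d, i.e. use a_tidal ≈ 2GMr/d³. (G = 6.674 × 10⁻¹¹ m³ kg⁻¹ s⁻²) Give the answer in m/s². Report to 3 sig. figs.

The tidal stretch is the gradient of GM/d² times the body's extent r, hence the 1/d³ dependence.
a_tidal = 2GMr/d³
        = 2 × (6.674 × 10⁻¹¹) × (1.90 × 10²⁷) × (1.82 × 10⁶) / (4.22 × 10⁸)³
        = 6.14 × 10⁻³ m/s²

6.14 × 10⁻³ m/s²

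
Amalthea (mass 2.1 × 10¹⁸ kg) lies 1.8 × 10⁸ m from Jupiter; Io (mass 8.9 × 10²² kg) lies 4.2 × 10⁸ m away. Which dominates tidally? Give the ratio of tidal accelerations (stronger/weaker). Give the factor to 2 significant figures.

Io, by a factor of ≈ 3300

Tidal acceleration ∝ M/d³, so compare M/d³ for each.
Amalthea: (2.1 × 10¹⁸) / (1.8 × 10⁸)³ = 3.601 × 10⁻⁷
Io: (8.9 × 10²²) / (4.2 × 10⁸)³ = 1.201 × 10⁻³
Ratio (larger/smaller) = 3300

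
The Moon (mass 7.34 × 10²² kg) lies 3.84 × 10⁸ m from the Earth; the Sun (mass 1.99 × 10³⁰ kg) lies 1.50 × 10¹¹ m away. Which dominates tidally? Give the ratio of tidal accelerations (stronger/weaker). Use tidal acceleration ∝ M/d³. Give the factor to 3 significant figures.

Tidal acceleration ∝ M/d³, so compare M/d³ for each.
The Moon: (7.34 × 10²²) / (3.84 × 10⁸)³ = 1.296 × 10⁻³
The Sun: (1.99 × 10³⁰) / (1.50 × 10¹¹)³ = 5.896 × 10⁻⁴
Ratio (larger/smaller) = 2.20

The Moon, by a factor of ≈ 2.20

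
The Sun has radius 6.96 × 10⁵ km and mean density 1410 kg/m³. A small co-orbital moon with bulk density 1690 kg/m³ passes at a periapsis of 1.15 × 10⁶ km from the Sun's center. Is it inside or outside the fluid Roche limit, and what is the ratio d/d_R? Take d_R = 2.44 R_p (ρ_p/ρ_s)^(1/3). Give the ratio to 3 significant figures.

d_R = 2.44 × (6.96 × 10⁵ km) × (1410/1690)^(1/3) = 1.599 × 10⁶ km
d/d_R = (1.15 × 10⁶) / (1.599 × 10⁶) = 0.719
Since d/d_R < 1, the body is inside the Roche limit.

inside; d/d_R ≈ 0.719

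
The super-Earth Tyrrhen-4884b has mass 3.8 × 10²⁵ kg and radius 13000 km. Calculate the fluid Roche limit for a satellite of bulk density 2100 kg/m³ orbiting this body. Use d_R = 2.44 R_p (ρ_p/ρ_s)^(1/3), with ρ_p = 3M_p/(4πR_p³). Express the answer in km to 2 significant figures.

40000 km

ρ_p = 3M_p/(4πR_p³) = 3 × (3.8 × 10²⁵) / (4π × (1.3 × 10⁷ m)³) = 4100 kg/m³
d_R = 2.44 × 13000 km × (4100/2100)^(1/3)
    = 40000 km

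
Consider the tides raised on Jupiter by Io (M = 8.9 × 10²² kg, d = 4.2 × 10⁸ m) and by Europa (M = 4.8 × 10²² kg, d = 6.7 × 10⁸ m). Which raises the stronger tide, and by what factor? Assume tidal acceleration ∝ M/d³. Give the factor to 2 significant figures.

Io, by a factor of ≈ 7.5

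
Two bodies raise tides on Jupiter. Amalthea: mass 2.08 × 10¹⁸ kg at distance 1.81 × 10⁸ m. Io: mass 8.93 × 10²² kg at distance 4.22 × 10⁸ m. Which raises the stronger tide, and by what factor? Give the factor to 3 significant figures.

Io, by a factor of ≈ 3390

Tidal acceleration ∝ M/d³, so compare M/d³ for each.
Amalthea: (2.08 × 10¹⁸) / (1.81 × 10⁸)³ = 3.508 × 10⁻⁷
Io: (8.93 × 10²²) / (4.22 × 10⁸)³ = 1.188 × 10⁻³
Ratio (larger/smaller) = 3390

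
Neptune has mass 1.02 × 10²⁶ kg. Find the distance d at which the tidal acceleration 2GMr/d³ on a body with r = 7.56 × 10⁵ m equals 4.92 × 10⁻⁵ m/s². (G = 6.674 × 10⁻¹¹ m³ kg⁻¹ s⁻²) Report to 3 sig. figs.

5.94 × 10⁸ m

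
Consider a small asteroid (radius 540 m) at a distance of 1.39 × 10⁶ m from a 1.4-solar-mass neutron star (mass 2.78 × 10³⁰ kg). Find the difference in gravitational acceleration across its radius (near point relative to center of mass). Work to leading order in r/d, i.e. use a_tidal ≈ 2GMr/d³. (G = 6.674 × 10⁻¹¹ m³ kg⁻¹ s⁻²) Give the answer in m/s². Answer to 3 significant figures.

The tidal stretch is the gradient of GM/d² times the body's extent r, hence the 1/d³ dependence.
a_tidal = 2GMr/d³
        = 2 × (6.674 × 10⁻¹¹) × (2.78 × 10³⁰) × (540) / (1.39 × 10⁶)³
        = 7.46 × 10⁴ m/s²

7.46 × 10⁴ m/s²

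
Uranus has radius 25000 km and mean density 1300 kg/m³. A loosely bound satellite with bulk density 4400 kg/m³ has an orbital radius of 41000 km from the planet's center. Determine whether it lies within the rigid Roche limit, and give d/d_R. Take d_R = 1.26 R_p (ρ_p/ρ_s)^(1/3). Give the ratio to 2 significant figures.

outside; d/d_R ≈ 2.0

d_R = 1.26 × (25000 km) × (1300/4400)^(1/3) = 20980 km
d/d_R = (41000) / (20980) = 2.0
Since d/d_R > 1, the body is outside the Roche limit.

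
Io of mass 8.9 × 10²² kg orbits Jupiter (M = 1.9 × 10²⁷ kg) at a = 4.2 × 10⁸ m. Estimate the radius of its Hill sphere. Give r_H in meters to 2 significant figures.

r_H ≈ a (m/3M)^(1/3)
    = (4.2 × 10⁸) × (8.9 × 10²² / (3 × 1.9 × 10²⁷))^(1/3)
    = 1.0 × 10⁷ m

1.0 × 10⁷ m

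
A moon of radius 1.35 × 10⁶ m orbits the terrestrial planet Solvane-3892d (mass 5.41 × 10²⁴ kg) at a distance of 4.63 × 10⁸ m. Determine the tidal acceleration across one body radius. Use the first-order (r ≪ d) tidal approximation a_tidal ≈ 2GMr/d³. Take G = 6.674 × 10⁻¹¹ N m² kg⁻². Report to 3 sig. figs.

9.82 × 10⁻⁶ m/s²

Δa = 2GMr/d³
   = 2 × (6.674 × 10⁻¹¹) × (5.41 × 10²⁴) × (1.35 × 10⁶) / (4.63 × 10⁸)³
   = 9.82 × 10⁻⁶ m/s²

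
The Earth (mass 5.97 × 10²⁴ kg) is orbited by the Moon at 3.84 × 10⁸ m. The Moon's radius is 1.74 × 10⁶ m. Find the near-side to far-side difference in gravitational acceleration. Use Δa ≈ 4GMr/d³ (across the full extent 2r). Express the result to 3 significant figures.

a_tidal = 4GMr/d³
        = 4 × (6.674 × 10⁻¹¹) × (5.97 × 10²⁴) × (1.74 × 10⁶) / (3.84 × 10⁸)³
        = 4.90 × 10⁻⁵ m/s²

4.90 × 10⁻⁵ m/s²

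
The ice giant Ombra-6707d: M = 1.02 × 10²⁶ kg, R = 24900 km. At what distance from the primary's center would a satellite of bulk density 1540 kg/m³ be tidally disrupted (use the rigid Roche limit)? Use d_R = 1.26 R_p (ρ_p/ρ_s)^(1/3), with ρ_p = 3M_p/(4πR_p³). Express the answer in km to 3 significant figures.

31600 km

ρ_p = 3M_p/(4πR_p³) = 3 × (1.02 × 10²⁶) / (4π × (2.49 × 10⁷ m)³) = 1580 kg/m³
d_R = 1.26 × 24900 km × (1580/1540)^(1/3)
    = 31600 km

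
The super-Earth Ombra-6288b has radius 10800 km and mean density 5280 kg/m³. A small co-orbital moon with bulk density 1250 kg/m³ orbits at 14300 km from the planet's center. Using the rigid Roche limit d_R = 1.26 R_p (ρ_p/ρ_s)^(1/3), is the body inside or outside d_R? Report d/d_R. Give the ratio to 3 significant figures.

inside; d/d_R ≈ 0.650

d_R = 1.26 × (10800 km) × (5280/1250)^(1/3) = 22000 km
d/d_R = (14300) / (22000) = 0.650
Since d/d_R < 1, the body is inside the Roche limit.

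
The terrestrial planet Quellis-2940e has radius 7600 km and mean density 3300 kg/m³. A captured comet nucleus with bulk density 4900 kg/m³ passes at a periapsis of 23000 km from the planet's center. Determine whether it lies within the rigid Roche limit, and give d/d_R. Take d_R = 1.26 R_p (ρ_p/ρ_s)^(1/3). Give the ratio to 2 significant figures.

outside; d/d_R ≈ 2.7

d_R = 1.26 × (7600 km) × (3300/4900)^(1/3) = 8394 km
d/d_R = (23000) / (8394) = 2.7
Since d/d_R > 1, the body is outside the Roche limit.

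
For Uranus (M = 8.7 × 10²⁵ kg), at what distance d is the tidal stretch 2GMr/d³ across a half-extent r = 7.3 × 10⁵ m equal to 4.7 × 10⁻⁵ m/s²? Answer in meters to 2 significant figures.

5.7 × 10⁸ m

2GMr/d³ = a_tidal  ⇒  d = (2GMr / a_tidal)^(1/3)
d = (2 × 6.674×10⁻¹¹ × (8.7 × 10²⁵) × (7.3 × 10⁵) / (4.7 × 10⁻⁵))^(1/3)
  = 5.7 × 10⁸ m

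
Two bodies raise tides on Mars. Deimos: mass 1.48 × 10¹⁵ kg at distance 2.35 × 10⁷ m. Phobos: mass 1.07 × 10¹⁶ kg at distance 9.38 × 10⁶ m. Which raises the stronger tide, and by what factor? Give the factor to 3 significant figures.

Compare M/d³ for the two perturbers:
Deimos: (1.48 × 10¹⁵) / (2.35 × 10⁷)³ = 1.140 × 10⁻⁷
Phobos: (1.07 × 10¹⁶) / (9.38 × 10⁶)³ = 1.297 × 10⁻⁵
Ratio (larger/smaller) = 114

Phobos, by a factor of ≈ 114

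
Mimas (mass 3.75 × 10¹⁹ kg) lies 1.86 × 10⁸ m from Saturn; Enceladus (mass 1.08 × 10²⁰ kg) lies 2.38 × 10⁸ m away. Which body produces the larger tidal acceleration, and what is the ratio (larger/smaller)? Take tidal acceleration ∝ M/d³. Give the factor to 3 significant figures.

Tidal stretch scales as M/d³; compute that for each body.
Mimas: (3.75 × 10¹⁹) / (1.86 × 10⁸)³ = 5.828 × 10⁻⁶
Enceladus: (1.08 × 10²⁰) / (2.38 × 10⁸)³ = 8.011 × 10⁻⁶
Ratio (larger/smaller) = 1.37

Enceladus, by a factor of ≈ 1.37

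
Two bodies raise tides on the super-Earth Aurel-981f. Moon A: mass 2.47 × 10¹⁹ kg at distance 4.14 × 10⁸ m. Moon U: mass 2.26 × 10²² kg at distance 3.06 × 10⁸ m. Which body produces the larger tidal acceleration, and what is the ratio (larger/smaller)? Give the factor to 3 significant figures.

Compare M/d³ for the two perturbers:
Moon A: (2.47 × 10¹⁹) / (4.14 × 10⁸)³ = 3.481 × 10⁻⁷
Moon U: (2.26 × 10²²) / (3.06 × 10⁸)³ = 7.888 × 10⁻⁴
Ratio (larger/smaller) = 2270

Moon U, by a factor of ≈ 2270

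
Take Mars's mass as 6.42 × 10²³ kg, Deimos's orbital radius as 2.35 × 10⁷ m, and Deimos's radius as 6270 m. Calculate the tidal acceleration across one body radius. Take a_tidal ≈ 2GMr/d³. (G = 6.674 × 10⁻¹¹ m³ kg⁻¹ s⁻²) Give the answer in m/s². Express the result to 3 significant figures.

4.14 × 10⁻⁵ m/s²

Δg = 2GMr/d³
   = 2 × (6.674 × 10⁻¹¹) × (6.42 × 10²³) × (6270) / (2.35 × 10⁷)³
   = 4.14 × 10⁻⁵ m/s²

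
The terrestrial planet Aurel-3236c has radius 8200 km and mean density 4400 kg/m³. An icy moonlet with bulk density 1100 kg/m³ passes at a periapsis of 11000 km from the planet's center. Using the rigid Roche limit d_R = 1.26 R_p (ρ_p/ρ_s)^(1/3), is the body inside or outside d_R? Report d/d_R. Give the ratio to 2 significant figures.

inside; d/d_R ≈ 0.67

d_R = 1.26 × (8200 km) × (4400/1100)^(1/3) = 16400 km
d/d_R = (11000) / (16400) = 0.67
Since d/d_R < 1, the body is inside the Roche limit.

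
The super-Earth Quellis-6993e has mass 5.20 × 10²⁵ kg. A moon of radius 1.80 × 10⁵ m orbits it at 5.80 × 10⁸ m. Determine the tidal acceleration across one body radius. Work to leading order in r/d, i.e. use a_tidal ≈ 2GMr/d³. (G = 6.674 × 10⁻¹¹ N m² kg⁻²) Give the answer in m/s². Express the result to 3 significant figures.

Differencing GM/(d−r)² and GM/d² to first order in r/d gives 2GMr/d³.
Δg = 2GMr/d³
   = 2 × (6.674 × 10⁻¹¹) × (5.20 × 10²⁵) × (1.80 × 10⁵) / (5.80 × 10⁸)³
   = 6.40 × 10⁻⁶ m/s²

6.40 × 10⁻⁶ m/s²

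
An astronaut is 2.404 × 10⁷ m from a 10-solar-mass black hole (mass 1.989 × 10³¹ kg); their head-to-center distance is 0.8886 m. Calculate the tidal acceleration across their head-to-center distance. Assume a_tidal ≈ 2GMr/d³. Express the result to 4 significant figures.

1.698 × 10⁻¹ m/s²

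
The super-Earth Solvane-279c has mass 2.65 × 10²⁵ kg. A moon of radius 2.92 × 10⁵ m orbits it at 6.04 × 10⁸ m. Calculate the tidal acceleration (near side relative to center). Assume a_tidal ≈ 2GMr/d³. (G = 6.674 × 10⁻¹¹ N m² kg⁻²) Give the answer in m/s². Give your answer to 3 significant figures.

4.69 × 10⁻⁶ m/s²

a_tidal = 2GMr/d³
        = 2 × (6.674 × 10⁻¹¹) × (2.65 × 10²⁵) × (2.92 × 10⁵) / (6.04 × 10⁸)³
        = 4.69 × 10⁻⁶ m/s²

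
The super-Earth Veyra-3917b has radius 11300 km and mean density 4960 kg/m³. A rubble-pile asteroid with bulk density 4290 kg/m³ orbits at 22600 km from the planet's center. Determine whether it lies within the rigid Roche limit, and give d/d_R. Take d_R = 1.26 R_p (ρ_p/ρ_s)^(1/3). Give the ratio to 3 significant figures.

d_R = 1.26 × (11300 km) × (4960/4290)^(1/3) = 14940 km
d/d_R = (22600) / (14940) = 1.51
Since d/d_R > 1, the body is outside the Roche limit.

outside; d/d_R ≈ 1.51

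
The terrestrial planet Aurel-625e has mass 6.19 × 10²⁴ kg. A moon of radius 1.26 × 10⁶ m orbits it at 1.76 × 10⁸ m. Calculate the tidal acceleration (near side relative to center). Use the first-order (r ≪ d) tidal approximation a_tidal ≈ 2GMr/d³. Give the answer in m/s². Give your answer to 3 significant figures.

1.91 × 10⁻⁴ m/s²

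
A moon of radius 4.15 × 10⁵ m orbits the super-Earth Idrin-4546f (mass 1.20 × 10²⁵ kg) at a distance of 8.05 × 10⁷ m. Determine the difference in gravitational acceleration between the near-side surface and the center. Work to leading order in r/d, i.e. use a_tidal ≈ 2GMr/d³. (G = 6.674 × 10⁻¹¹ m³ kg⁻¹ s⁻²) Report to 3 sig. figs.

The tidal stretch is the gradient of GM/d² times the body's extent r, hence the 1/d³ dependence.
Δg = 2GMr/d³
   = 2 × (6.674 × 10⁻¹¹) × (1.20 × 10²⁵) × (4.15 × 10⁵) / (8.05 × 10⁷)³
   = 1.27 × 10⁻³ m/s²

1.27 × 10⁻³ m/s²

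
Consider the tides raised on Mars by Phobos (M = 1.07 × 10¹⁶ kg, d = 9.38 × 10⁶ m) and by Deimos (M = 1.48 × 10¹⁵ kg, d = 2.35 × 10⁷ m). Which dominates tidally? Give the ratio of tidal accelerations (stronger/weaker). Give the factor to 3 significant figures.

Tidal stretch scales as M/d³; compute that for each body.
Phobos: (1.07 × 10¹⁶) / (9.38 × 10⁶)³ = 1.297 × 10⁻⁵
Deimos: (1.48 × 10¹⁵) / (2.35 × 10⁷)³ = 1.140 × 10⁻⁷
Ratio (larger/smaller) = 114

Phobos, by a factor of ≈ 114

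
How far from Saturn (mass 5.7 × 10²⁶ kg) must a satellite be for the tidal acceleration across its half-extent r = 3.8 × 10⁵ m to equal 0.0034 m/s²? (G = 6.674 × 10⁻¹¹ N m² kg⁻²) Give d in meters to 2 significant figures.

2GMr/d³ = a_tidal  ⇒  d = (2GMr / a_tidal)^(1/3)
d = (2 × 6.674×10⁻¹¹ × (5.7 × 10²⁶) × (3.8 × 10⁵) / (0.0034))^(1/3)
  = 2.0 × 10⁸ m

2.0 × 10⁸ m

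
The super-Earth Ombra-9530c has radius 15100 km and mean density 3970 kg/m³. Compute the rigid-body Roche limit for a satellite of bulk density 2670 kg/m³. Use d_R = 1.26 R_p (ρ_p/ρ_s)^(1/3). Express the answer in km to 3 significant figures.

21700 km

d_R = 1.26 × 15100 km × (3970/2670)^(1/3)
    = 21700 km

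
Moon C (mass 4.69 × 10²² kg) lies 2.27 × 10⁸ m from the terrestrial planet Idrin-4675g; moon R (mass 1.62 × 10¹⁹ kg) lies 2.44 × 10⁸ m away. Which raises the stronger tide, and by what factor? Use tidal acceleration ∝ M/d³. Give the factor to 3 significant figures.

Moon C, by a factor of ≈ 3600

Tidal stretch scales as M/d³; compute that for each body.
Moon C: (4.69 × 10²²) / (2.27 × 10⁸)³ = 4.010 × 10⁻³
Moon R: (1.62 × 10¹⁹) / (2.44 × 10⁸)³ = 1.115 × 10⁻⁶
Ratio (larger/smaller) = 3600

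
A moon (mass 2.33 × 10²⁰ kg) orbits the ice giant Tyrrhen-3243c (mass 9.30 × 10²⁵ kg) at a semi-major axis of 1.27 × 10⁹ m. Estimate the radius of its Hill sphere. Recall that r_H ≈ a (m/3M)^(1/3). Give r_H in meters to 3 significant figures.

r_H ≈ a (m/3M)^(1/3)
    = (1.27 × 10⁹) × (2.33 × 10²⁰ / (3 × 9.30 × 10²⁵))^(1/3)
    = 1.20 × 10⁷ m

1.20 × 10⁷ m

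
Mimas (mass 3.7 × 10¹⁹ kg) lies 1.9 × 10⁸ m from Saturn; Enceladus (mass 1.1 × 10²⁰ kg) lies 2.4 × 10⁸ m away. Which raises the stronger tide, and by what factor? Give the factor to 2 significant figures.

Enceladus, by a factor of ≈ 1.5

Tidal acceleration ∝ M/d³, so compare M/d³ for each.
Mimas: (3.7 × 10¹⁹) / (1.9 × 10⁸)³ = 5.394 × 10⁻⁶
Enceladus: (1.1 × 10²⁰) / (2.4 × 10⁸)³ = 7.957 × 10⁻⁶
Ratio (larger/smaller) = 1.5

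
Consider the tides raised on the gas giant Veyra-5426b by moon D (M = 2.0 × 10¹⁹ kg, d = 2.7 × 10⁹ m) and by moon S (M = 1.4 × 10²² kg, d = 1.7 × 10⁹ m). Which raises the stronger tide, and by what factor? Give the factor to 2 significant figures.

Compare M/d³ for the two perturbers:
Moon D: (2.0 × 10¹⁹) / (2.7 × 10⁹)³ = 1.016 × 10⁻⁹
Moon S: (1.4 × 10²²) / (1.7 × 10⁹)³ = 2.850 × 10⁻⁶
Ratio (larger/smaller) = 2800

Moon S, by a factor of ≈ 2800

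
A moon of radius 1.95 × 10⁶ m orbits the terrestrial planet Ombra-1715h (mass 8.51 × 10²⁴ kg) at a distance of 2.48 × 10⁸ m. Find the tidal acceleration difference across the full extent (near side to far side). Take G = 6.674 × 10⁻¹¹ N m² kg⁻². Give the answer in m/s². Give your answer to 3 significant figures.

2.90 × 10⁻⁴ m/s²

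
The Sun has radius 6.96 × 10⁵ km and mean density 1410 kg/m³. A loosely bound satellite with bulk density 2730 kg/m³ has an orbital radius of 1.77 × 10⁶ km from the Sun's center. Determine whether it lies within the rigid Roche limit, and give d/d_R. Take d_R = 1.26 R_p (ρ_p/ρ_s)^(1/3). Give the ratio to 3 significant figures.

d_R = 1.26 × (6.96 × 10⁵ km) × (1410/2730)^(1/3) = 7.036 × 10⁵ km
d/d_R = (1.77 × 10⁶) / (7.036 × 10⁵) = 2.52
Since d/d_R > 1, the body is outside the Roche limit.

outside; d/d_R ≈ 2.52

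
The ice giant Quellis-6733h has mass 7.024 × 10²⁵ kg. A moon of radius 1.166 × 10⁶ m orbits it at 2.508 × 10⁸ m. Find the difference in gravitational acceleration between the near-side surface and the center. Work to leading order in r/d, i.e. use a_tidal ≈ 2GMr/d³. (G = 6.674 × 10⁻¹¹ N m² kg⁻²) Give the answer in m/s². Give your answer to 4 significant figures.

The tidal stretch is the gradient of GM/d² times the body's extent r, hence the 1/d³ dependence.
Δa = 2GMr/d³
   = 2 × (6.674 × 10⁻¹¹) × (7.024 × 10²⁵) × (1.166 × 10⁶) / (2.508 × 10⁸)³
   = 6.930 × 10⁻⁴ m/s²

6.930 × 10⁻⁴ m/s²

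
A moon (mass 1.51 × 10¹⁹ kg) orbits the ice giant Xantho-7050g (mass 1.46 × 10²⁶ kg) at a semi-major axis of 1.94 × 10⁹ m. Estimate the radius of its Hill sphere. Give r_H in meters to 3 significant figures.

r_H ≈ a (m/3M)^(1/3)
    = (1.94 × 10⁹) × (1.51 × 10¹⁹ / (3 × 1.46 × 10²⁶))^(1/3)
    = 6.31 × 10⁶ m

6.31 × 10⁶ m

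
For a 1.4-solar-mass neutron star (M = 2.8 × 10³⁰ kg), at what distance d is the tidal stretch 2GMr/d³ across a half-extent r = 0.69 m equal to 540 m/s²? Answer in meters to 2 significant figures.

7.8 × 10⁵ m

2GMr/d³ = a_tidal  ⇒  d = (2GMr / a_tidal)^(1/3)
d = (2 × 6.674×10⁻¹¹ × (2.8 × 10³⁰) × (0.69) / (540))^(1/3)
  = 7.8 × 10⁵ m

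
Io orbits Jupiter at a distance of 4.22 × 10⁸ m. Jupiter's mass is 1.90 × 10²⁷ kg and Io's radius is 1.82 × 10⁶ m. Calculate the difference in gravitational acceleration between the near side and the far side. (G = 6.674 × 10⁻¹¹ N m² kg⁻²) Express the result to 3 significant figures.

1.23 × 10⁻² m/s²

Δg = 4GMr/d³
   = 4 × (6.674 × 10⁻¹¹) × (1.90 × 10²⁷) × (1.82 × 10⁶) / (4.22 × 10⁸)³
   = 1.23 × 10⁻² m/s²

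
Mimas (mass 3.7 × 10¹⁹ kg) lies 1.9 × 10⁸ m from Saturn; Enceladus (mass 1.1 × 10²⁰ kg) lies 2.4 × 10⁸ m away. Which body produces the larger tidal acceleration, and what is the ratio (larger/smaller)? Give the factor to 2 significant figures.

Enceladus, by a factor of ≈ 1.5

Compare M/d³ for the two perturbers:
Mimas: (3.7 × 10¹⁹) / (1.9 × 10⁸)³ = 5.394 × 10⁻⁶
Enceladus: (1.1 × 10²⁰) / (2.4 × 10⁸)³ = 7.957 × 10⁻⁶
Ratio (larger/smaller) = 1.5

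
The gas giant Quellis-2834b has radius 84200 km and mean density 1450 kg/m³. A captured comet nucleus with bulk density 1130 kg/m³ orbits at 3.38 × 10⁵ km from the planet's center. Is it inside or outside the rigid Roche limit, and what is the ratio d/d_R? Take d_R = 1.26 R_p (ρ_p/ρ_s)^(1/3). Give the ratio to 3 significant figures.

d_R = 1.26 × (84200 km) × (1450/1130)^(1/3) = 1.153 × 10⁵ km
d/d_R = (3.38 × 10⁵) / (1.153 × 10⁵) = 2.93
Since d/d_R > 1, the body is outside the Roche limit.

outside; d/d_R ≈ 2.93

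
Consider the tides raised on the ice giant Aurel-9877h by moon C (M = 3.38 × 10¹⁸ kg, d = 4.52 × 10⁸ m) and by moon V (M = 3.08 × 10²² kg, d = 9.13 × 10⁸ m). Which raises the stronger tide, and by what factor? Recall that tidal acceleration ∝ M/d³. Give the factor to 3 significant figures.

Tidal acceleration ∝ M/d³, so compare M/d³ for each.
Moon C: (3.38 × 10¹⁸) / (4.52 × 10⁸)³ = 3.660 × 10⁻⁸
Moon V: (3.08 × 10²²) / (9.13 × 10⁸)³ = 4.047 × 10⁻⁵
Ratio (larger/smaller) = 1110

Moon V, by a factor of ≈ 1110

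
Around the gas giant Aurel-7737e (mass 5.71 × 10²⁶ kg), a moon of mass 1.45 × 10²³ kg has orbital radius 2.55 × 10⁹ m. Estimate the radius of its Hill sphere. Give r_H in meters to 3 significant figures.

1.12 × 10⁸ m

r_H ≈ a (m/3M)^(1/3)
    = (2.55 × 10⁹) × (1.45 × 10²³ / (3 × 5.71 × 10²⁶))^(1/3)
    = 1.12 × 10⁸ m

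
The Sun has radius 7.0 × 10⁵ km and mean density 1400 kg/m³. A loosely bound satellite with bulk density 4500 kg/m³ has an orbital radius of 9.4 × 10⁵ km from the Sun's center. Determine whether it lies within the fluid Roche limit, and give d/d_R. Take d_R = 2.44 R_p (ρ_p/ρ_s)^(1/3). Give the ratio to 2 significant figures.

d_R = 2.44 × (7.0 × 10⁵ km) × (1400/4500)^(1/3) = 1.157 × 10⁶ km
d/d_R = (9.4 × 10⁵) / (1.157 × 10⁶) = 0.81
Since d/d_R < 1, the body is inside the Roche limit.

inside; d/d_R ≈ 0.81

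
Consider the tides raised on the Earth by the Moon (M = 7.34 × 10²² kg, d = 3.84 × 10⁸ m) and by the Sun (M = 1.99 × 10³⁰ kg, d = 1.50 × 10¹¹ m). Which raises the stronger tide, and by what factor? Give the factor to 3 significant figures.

The tide-raising term goes as M/d³ (the gradient of a 1/d² field).
The Moon: (7.34 × 10²²) / (3.84 × 10⁸)³ = 1.296 × 10⁻³
The Sun: (1.99 × 10³⁰) / (1.50 × 10¹¹)³ = 5.896 × 10⁻⁴
Ratio (larger/smaller) = 2.20

The Moon, by a factor of ≈ 2.20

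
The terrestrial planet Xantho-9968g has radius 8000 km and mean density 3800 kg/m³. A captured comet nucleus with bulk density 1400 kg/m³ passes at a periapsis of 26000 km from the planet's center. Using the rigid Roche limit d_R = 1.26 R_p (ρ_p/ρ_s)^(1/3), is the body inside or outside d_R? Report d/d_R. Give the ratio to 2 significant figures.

outside; d/d_R ≈ 1.8

d_R = 1.26 × (8000 km) × (3800/1400)^(1/3) = 14060 km
d/d_R = (26000) / (14060) = 1.8
Since d/d_R > 1, the body is outside the Roche limit.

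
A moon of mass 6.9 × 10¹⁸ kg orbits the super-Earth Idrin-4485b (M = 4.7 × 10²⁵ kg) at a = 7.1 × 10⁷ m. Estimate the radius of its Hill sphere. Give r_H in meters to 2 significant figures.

2.6 × 10⁵ m

r_H ≈ a (m/3M)^(1/3)
    = (7.1 × 10⁷) × (6.9 × 10¹⁸ / (3 × 4.7 × 10²⁵))^(1/3)
    = 2.6 × 10⁵ m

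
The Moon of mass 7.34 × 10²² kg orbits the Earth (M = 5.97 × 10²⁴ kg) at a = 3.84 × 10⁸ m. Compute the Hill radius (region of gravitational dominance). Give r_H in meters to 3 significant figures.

6.15 × 10⁷ m

r_H ≈ a (m/3M)^(1/3)
    = (3.84 × 10⁸) × (7.34 × 10²² / (3 × 5.97 × 10²⁴))^(1/3)
    = 6.15 × 10⁷ m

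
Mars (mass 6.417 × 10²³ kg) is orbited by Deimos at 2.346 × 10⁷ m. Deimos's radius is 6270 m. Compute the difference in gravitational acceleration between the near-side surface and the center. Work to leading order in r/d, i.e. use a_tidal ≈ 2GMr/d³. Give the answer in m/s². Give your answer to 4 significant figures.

4.159 × 10⁻⁵ m/s²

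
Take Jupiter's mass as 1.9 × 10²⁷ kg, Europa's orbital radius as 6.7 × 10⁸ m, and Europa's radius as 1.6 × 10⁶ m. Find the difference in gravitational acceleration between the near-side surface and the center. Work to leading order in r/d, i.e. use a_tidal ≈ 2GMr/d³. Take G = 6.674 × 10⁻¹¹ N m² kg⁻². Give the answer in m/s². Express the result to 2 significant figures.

1.3 × 10⁻³ m/s²

Δg = 2GMr/d³
   = 2 × (6.674 × 10⁻¹¹) × (1.9 × 10²⁷) × (1.6 × 10⁶) / (6.7 × 10⁸)³
   = 1.3 × 10⁻³ m/s²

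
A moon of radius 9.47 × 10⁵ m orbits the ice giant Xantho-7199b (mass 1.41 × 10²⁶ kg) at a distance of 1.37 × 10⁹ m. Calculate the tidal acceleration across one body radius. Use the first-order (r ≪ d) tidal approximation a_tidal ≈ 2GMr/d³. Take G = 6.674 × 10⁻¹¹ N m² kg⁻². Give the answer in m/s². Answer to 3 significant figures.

6.93 × 10⁻⁶ m/s²

Δa = 2GMr/d³
   = 2 × (6.674 × 10⁻¹¹) × (1.41 × 10²⁶) × (9.47 × 10⁵) / (1.37 × 10⁹)³
   = 6.93 × 10⁻⁶ m/s²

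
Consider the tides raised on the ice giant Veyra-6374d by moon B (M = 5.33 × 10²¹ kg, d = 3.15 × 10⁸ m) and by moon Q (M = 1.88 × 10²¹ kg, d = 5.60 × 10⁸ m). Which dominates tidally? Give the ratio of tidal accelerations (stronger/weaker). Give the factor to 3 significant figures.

Moon B, by a factor of ≈ 15.9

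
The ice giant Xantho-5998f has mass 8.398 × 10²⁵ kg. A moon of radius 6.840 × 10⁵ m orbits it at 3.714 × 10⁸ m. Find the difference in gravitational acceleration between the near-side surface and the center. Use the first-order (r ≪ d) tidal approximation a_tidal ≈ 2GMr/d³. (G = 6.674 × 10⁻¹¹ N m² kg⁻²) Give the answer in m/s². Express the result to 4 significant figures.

Δa = 2GMr/d³
   = 2 × (6.674 × 10⁻¹¹) × (8.398 × 10²⁵) × (6.840 × 10⁵) / (3.714 × 10⁸)³
   = 1.497 × 10⁻⁴ m/s²

1.497 × 10⁻⁴ m/s²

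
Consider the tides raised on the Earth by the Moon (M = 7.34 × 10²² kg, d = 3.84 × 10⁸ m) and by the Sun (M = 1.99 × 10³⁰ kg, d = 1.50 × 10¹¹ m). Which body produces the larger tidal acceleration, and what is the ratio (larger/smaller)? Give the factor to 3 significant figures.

The Moon, by a factor of ≈ 2.20

Compare M/d³ for the two perturbers:
The Moon: (7.34 × 10²²) / (3.84 × 10⁸)³ = 1.296 × 10⁻³
The Sun: (1.99 × 10³⁰) / (1.50 × 10¹¹)³ = 5.896 × 10⁻⁴
Ratio (larger/smaller) = 2.20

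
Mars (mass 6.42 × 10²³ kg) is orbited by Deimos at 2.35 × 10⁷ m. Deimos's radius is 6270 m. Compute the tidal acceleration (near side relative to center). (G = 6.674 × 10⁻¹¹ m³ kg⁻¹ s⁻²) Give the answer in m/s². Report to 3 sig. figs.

4.14 × 10⁻⁵ m/s²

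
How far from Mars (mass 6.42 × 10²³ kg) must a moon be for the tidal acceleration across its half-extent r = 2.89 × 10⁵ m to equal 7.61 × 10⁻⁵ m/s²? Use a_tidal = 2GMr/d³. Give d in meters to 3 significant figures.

6.88 × 10⁷ m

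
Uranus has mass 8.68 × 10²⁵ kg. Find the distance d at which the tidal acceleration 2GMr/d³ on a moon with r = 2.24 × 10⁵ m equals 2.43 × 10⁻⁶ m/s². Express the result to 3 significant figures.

1.02 × 10⁹ m

2GMr/d³ = a_tidal  ⇒  d = (2GMr / a_tidal)^(1/3)
d = (2 × 6.674×10⁻¹¹ × (8.68 × 10²⁵) × (2.24 × 10⁵) / (2.43 × 10⁻⁶))^(1/3)
  = 1.02 × 10⁹ m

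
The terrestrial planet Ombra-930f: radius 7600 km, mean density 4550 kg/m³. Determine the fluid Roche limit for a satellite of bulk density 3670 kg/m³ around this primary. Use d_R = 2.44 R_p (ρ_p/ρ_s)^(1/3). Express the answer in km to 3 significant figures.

19900 km

d_R = 2.44 × 7600 km × (4550/3670)^(1/3)
    = 19900 km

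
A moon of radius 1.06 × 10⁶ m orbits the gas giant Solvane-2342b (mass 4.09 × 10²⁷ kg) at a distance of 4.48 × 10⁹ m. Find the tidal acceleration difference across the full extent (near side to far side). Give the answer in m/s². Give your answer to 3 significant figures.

a_tidal = 4GMr/d³
        = 4 × (6.674 × 10⁻¹¹) × (4.09 × 10²⁷) × (1.06 × 10⁶) / (4.48 × 10⁹)³
        = 1.29 × 10⁻⁵ m/s²

1.29 × 10⁻⁵ m/s²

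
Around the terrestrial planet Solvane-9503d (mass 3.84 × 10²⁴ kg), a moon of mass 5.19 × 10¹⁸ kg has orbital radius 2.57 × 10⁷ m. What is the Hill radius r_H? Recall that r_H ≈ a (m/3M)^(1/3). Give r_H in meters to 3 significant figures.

1.97 × 10⁵ m

r_H ≈ a (m/3M)^(1/3)
    = (2.57 × 10⁷) × (5.19 × 10¹⁸ / (3 × 3.84 × 10²⁴))^(1/3)
    = 1.97 × 10⁵ m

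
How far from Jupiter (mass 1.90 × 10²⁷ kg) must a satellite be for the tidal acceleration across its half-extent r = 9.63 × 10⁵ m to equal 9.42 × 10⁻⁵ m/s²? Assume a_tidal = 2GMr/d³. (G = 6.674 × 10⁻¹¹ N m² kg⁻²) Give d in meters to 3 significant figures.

2GMr/d³ = a_tidal  ⇒  d = (2GMr / a_tidal)^(1/3)
d = (2 × 6.674×10⁻¹¹ × (1.90 × 10²⁷) × (9.63 × 10⁵) / (9.42 × 10⁻⁵))^(1/3)
  = 1.37 × 10⁹ m

1.37 × 10⁹ m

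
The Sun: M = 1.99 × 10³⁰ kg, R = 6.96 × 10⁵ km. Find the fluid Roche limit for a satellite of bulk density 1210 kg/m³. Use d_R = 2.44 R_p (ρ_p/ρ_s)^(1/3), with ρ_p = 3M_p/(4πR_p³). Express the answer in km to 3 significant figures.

1.79 × 10⁶ km

ρ_p = 3M_p/(4πR_p³) = 3 × (1.99 × 10³⁰) / (4π × (6.96 × 10⁸ m)³) = 1410 kg/m³
d_R = 2.44 × 6.96 × 10⁵ km × (1410/1210)^(1/3)
    = 1.79 × 10⁶ km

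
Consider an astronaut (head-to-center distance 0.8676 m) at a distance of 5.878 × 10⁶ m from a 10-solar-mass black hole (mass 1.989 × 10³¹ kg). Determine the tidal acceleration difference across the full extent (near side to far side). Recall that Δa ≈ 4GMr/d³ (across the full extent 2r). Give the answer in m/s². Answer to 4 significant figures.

Differencing GM/(d−r)² and GM/(d+r)² to first order in r/d gives 4GMr/d³.
Δa = 4GMr/d³
   = 4 × (6.674 × 10⁻¹¹) × (1.989 × 10³¹) × (0.8676) / (5.878 × 10⁶)³
   = 2.268 × 10¹ m/s²

2.268 × 10¹ m/s²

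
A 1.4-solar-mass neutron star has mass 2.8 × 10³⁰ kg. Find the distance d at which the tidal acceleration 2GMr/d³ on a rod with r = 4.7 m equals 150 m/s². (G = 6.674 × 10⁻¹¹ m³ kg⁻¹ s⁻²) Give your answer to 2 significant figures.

2GMr/d³ = a_tidal  ⇒  d = (2GMr / a_tidal)^(1/3)
d = (2 × 6.674×10⁻¹¹ × (2.8 × 10³⁰) × (4.7) / (150))^(1/3)
  = 2.3 × 10⁶ m

2.3 × 10⁶ m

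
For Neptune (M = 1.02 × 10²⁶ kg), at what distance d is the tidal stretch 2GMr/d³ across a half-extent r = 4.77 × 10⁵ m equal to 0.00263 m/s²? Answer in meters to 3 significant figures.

2GMr/d³ = a_tidal  ⇒  d = (2GMr / a_tidal)^(1/3)
d = (2 × 6.674×10⁻¹¹ × (1.02 × 10²⁶) × (4.77 × 10⁵) / (0.00263))^(1/3)
  = 1.35 × 10⁸ m

1.35 × 10⁸ m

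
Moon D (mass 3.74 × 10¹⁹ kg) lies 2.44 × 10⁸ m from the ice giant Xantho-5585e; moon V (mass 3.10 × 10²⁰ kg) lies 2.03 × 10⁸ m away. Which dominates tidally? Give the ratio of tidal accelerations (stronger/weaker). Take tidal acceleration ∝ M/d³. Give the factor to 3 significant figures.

Tidal acceleration ∝ M/d³, so compare M/d³ for each.
Moon D: (3.74 × 10¹⁹) / (2.44 × 10⁸)³ = 2.575 × 10⁻⁶
Moon V: (3.10 × 10²⁰) / (2.03 × 10⁸)³ = 3.706 × 10⁻⁵
Ratio (larger/smaller) = 14.4

Moon V, by a factor of ≈ 14.4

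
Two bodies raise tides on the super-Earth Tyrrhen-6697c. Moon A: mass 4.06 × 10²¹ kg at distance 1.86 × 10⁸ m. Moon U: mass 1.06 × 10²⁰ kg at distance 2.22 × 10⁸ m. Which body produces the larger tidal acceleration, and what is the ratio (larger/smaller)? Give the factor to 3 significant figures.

The tide-raising term goes as M/d³ (the gradient of a 1/d² field).
Moon A: (4.06 × 10²¹) / (1.86 × 10⁸)³ = 6.309 × 10⁻⁴
Moon U: (1.06 × 10²⁰) / (2.22 × 10⁸)³ = 9.688 × 10⁻⁶
Ratio (larger/smaller) = 65.1

Moon A, by a factor of ≈ 65.1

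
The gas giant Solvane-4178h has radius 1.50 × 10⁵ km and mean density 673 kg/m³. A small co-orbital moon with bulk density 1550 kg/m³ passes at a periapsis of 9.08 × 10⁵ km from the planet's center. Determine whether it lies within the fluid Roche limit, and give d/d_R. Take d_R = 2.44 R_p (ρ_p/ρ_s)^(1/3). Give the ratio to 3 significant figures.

outside; d/d_R ≈ 3.28

d_R = 2.44 × (1.50 × 10⁵ km) × (673/1550)^(1/3) = 2.771 × 10⁵ km
d/d_R = (9.08 × 10⁵) / (2.771 × 10⁵) = 3.28
Since d/d_R > 1, the body is outside the Roche limit.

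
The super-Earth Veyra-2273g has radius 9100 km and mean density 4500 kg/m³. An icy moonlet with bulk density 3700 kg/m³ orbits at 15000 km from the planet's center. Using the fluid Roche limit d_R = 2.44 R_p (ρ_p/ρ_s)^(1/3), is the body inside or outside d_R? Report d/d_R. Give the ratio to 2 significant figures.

d_R = 2.44 × (9100 km) × (4500/3700)^(1/3) = 23700 km
d/d_R = (15000) / (23700) = 0.63
Since d/d_R < 1, the body is inside the Roche limit.

inside; d/d_R ≈ 0.63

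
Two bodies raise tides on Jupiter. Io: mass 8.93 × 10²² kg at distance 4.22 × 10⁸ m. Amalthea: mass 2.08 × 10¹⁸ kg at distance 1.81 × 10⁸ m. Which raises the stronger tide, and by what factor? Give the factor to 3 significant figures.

Tidal acceleration ∝ M/d³, so compare M/d³ for each.
Io: (8.93 × 10²²) / (4.22 × 10⁸)³ = 1.188 × 10⁻³
Amalthea: (2.08 × 10¹⁸) / (1.81 × 10⁸)³ = 3.508 × 10⁻⁷
Ratio (larger/smaller) = 3390

Io, by a factor of ≈ 3390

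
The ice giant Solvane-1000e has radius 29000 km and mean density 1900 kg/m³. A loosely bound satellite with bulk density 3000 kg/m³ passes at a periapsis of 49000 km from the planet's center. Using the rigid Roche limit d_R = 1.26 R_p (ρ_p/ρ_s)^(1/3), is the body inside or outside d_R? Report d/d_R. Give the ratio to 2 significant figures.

d_R = 1.26 × (29000 km) × (1900/3000)^(1/3) = 31380 km
d/d_R = (49000) / (31380) = 1.6
Since d/d_R > 1, the body is outside the Roche limit.

outside; d/d_R ≈ 1.6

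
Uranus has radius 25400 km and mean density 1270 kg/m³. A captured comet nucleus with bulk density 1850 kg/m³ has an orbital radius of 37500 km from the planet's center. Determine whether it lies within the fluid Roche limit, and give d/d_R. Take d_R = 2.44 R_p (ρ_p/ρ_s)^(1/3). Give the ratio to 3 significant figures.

d_R = 2.44 × (25400 km) × (1270/1850)^(1/3) = 54670 km
d/d_R = (37500) / (54670) = 0.686
Since d/d_R < 1, the body is inside the Roche limit.

inside; d/d_R ≈ 0.686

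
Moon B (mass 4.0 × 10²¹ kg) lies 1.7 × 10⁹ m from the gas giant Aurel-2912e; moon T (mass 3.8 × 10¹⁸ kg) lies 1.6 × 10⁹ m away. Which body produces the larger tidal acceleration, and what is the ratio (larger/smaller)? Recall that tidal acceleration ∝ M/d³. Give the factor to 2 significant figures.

Moon B, by a factor of ≈ 880

Compare M/d³ for the two perturbers:
Moon B: (4.0 × 10²¹) / (1.7 × 10⁹)³ = 8.142 × 10⁻⁷
Moon T: (3.8 × 10¹⁸) / (1.6 × 10⁹)³ = 9.277 × 10⁻¹⁰
Ratio (larger/smaller) = 880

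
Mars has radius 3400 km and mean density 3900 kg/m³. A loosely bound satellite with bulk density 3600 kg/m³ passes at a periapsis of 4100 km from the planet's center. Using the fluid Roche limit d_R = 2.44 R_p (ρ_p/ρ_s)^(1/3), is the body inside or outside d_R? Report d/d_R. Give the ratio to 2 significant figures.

inside; d/d_R ≈ 0.48

d_R = 2.44 × (3400 km) × (3900/3600)^(1/3) = 8520 km
d/d_R = (4100) / (8520) = 0.48
Since d/d_R < 1, the body is inside the Roche limit.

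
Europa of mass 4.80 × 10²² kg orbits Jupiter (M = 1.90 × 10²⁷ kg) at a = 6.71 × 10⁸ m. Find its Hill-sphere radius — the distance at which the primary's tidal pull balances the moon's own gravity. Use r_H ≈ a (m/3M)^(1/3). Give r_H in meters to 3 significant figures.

1.37 × 10⁷ m

r_H ≈ a (m/3M)^(1/3)
    = (6.71 × 10⁸) × (4.80 × 10²² / (3 × 1.90 × 10²⁷))^(1/3)
    = 1.37 × 10⁷ m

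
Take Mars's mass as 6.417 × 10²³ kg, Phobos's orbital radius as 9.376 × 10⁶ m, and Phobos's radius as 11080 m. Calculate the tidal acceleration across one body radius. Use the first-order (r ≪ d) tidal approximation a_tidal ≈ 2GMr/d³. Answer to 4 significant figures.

The tidal stretch is the gradient of GM/d² times the body's extent r, hence the 1/d³ dependence.
Δa = 2GMr/d³
   = 2 × (6.674 × 10⁻¹¹) × (6.417 × 10²³) × (11080) / (9.376 × 10⁶)³
   = 1.151 × 10⁻³ m/s²

1.151 × 10⁻³ m/s²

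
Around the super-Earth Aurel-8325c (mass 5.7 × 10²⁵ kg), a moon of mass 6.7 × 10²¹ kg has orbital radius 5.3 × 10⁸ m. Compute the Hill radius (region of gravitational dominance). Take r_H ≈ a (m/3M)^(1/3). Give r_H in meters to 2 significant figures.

1.8 × 10⁷ m

r_H ≈ a (m/3M)^(1/3)
    = (5.3 × 10⁸) × (6.7 × 10²¹ / (3 × 5.7 × 10²⁵))^(1/3)
    = 1.8 × 10⁷ m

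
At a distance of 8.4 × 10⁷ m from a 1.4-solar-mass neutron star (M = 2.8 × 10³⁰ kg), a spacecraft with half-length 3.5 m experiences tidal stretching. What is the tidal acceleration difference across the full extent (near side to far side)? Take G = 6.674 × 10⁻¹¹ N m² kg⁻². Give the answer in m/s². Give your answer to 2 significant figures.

4.4 × 10⁻³ m/s²

Δa = 4GMr/d³
   = 4 × (6.674 × 10⁻¹¹) × (2.8 × 10³⁰) × (3.5) / (8.4 × 10⁷)³
   = 4.4 × 10⁻³ m/s²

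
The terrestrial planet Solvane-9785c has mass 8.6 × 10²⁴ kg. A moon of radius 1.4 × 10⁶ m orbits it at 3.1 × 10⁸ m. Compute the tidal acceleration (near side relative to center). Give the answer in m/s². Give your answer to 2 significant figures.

5.4 × 10⁻⁵ m/s²

Differencing GM/(d−r)² and GM/d² to first order in r/d gives 2GMr/d³.
Δa = 2GMr/d³
   = 2 × (6.674 × 10⁻¹¹) × (8.6 × 10²⁴) × (1.4 × 10⁶) / (3.1 × 10⁸)³
   = 5.4 × 10⁻⁵ m/s²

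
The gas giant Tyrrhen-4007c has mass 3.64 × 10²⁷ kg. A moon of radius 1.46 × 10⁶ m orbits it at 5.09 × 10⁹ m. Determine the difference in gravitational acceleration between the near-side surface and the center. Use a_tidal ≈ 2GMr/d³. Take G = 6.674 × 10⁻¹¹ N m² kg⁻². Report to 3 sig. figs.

Δa = 2GMr/d³
   = 2 × (6.674 × 10⁻¹¹) × (3.64 × 10²⁷) × (1.46 × 10⁶) / (5.09 × 10⁹)³
   = 5.38 × 10⁻⁶ m/s²

5.38 × 10⁻⁶ m/s²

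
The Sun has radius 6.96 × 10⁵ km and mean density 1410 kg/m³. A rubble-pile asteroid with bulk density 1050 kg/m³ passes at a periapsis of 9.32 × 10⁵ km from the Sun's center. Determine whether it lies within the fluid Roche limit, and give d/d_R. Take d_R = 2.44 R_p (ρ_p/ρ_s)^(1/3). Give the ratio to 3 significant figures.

inside; d/d_R ≈ 0.497

d_R = 2.44 × (6.96 × 10⁵ km) × (1410/1050)^(1/3) = 1.874 × 10⁶ km
d/d_R = (9.32 × 10⁵) / (1.874 × 10⁶) = 0.497
Since d/d_R < 1, the body is inside the Roche limit.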